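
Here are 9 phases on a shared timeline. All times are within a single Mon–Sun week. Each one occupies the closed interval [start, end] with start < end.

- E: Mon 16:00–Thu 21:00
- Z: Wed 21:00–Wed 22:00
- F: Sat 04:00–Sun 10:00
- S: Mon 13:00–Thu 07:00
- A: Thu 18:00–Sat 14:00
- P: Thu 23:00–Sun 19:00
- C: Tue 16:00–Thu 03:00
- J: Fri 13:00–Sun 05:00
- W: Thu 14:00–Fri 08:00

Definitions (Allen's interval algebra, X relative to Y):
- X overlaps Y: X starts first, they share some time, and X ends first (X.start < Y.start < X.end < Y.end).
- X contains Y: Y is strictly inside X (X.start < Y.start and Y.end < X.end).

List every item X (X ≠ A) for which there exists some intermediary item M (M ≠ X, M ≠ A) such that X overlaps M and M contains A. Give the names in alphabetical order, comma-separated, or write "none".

Target A = [Thu 18:00, Sat 14:00].
Intermediaries M with M contains A: none.
Union: none.

none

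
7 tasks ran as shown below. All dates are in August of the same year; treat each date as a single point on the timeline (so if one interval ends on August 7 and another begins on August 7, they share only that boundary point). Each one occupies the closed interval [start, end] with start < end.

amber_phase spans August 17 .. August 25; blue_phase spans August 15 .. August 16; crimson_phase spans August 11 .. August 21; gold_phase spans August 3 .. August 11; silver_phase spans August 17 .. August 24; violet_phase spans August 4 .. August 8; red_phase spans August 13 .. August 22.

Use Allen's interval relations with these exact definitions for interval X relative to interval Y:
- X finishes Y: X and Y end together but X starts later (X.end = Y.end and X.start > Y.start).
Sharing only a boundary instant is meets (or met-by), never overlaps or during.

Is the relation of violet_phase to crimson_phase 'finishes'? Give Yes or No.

No

violet_phase = [August 4, August 8], crimson_phase = [August 11, August 21].
Actual relation of violet_phase to crimson_phase: before.
Asked whether 'finishes' holds → No.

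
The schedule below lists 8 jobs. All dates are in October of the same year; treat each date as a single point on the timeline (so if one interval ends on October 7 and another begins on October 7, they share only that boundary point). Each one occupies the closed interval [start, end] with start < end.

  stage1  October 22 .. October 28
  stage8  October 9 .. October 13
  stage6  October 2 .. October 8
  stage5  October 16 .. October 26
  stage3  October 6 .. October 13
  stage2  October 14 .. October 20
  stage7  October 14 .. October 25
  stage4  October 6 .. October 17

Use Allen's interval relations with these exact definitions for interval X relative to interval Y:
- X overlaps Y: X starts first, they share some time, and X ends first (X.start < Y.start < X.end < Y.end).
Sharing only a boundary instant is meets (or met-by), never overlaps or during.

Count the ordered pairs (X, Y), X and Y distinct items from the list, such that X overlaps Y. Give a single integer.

9

Checking all 56 ordered pairs for relation 'overlaps'; matching pairs in alphabetical order:
(stage2, stage5): stage2 overlaps stage5 ✓
(stage4, stage2): stage4 overlaps stage2 ✓
(stage4, stage5): stage4 overlaps stage5 ✓
(stage4, stage7): stage4 overlaps stage7 ✓
(stage5, stage1): stage5 overlaps stage1 ✓
(stage6, stage3): stage6 overlaps stage3 ✓
(stage6, stage4): stage6 overlaps stage4 ✓
(stage7, stage1): stage7 overlaps stage1 ✓
(stage7, stage5): stage7 overlaps stage5 ✓
Count: 9.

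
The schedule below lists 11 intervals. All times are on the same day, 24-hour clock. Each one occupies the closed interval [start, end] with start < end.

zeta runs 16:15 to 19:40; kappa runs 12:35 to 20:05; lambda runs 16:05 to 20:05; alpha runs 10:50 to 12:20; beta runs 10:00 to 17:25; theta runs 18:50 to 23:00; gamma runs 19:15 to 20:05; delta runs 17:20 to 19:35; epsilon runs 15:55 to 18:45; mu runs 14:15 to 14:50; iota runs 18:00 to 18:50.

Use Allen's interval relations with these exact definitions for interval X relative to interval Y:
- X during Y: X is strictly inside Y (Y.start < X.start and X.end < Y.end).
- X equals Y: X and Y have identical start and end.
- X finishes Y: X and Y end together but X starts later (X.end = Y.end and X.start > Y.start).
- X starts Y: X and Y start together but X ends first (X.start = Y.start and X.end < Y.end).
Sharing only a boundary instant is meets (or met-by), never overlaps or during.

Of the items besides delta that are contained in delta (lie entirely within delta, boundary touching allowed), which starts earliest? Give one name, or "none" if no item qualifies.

iota

Target delta = [17:20, 19:35].
alpha [10:50, 12:20] → before → excluded.
beta [10:00, 17:25] → overlaps → excluded.
epsilon [15:55, 18:45] → overlaps → excluded.
gamma [19:15, 20:05] → overlapped-by → excluded.
iota [18:00, 18:50] → during → candidate.
kappa [12:35, 20:05] → contains → excluded.
lambda [16:05, 20:05] → contains → excluded.
mu [14:15, 14:50] → before → excluded.
theta [18:50, 23:00] → overlapped-by → excluded.
zeta [16:15, 19:40] → contains → excluded.
Among candidates, earliest start is 18:00 → iota.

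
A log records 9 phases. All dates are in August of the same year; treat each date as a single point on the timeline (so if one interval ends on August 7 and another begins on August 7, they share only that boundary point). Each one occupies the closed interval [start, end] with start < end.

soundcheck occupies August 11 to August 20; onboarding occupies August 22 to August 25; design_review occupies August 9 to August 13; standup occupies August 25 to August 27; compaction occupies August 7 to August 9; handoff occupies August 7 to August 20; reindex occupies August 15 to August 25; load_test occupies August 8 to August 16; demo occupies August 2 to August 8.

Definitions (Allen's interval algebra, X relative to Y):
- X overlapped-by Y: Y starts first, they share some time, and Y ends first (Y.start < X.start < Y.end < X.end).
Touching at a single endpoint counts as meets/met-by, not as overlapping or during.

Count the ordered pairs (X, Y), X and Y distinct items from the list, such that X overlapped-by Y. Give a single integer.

8

Checking all 72 ordered pairs for relation 'overlapped-by'; matching pairs in alphabetical order:
(compaction, demo): compaction overlapped-by demo ✓
(handoff, demo): handoff overlapped-by demo ✓
(load_test, compaction): load_test overlapped-by compaction ✓
(reindex, handoff): reindex overlapped-by handoff ✓
(reindex, load_test): reindex overlapped-by load_test ✓
(reindex, soundcheck): reindex overlapped-by soundcheck ✓
(soundcheck, design_review): soundcheck overlapped-by design_review ✓
(soundcheck, load_test): soundcheck overlapped-by load_test ✓
Count: 8.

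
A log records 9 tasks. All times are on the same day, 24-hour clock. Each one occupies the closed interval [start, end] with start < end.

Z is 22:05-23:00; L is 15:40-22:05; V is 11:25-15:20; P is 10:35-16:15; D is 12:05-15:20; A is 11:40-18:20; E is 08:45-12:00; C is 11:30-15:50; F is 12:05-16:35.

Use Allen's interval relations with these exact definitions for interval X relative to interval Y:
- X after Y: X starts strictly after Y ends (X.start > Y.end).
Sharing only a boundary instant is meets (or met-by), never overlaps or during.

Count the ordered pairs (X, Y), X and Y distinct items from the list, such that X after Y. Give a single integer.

12

Checking all 72 ordered pairs for relation 'after'; matching pairs in alphabetical order:
(D, E): D after E ✓
(F, E): F after E ✓
(L, D): L after D ✓
(L, E): L after E ✓
(L, V): L after V ✓
(Z, A): Z after A ✓
(Z, C): Z after C ✓
(Z, D): Z after D ✓
(Z, E): Z after E ✓
(Z, F): Z after F ✓
(Z, P): Z after P ✓
(Z, V): Z after V ✓
Count: 12.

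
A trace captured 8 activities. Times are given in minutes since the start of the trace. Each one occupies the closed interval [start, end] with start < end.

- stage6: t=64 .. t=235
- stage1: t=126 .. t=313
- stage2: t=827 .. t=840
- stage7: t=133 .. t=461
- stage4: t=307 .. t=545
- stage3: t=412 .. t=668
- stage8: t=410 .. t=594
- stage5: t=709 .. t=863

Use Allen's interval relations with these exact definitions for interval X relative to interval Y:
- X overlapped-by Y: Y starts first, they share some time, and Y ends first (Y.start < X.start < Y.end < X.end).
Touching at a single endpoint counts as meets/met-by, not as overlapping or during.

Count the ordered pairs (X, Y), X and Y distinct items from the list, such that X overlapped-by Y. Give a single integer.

Checking all 56 ordered pairs for relation 'overlapped-by'; matching pairs in alphabetical order:
(stage1, stage6): stage1 overlapped-by stage6 ✓
(stage3, stage4): stage3 overlapped-by stage4 ✓
(stage3, stage7): stage3 overlapped-by stage7 ✓
(stage3, stage8): stage3 overlapped-by stage8 ✓
(stage4, stage1): stage4 overlapped-by stage1 ✓
(stage4, stage7): stage4 overlapped-by stage7 ✓
(stage7, stage1): stage7 overlapped-by stage1 ✓
(stage7, stage6): stage7 overlapped-by stage6 ✓
(stage8, stage4): stage8 overlapped-by stage4 ✓
(stage8, stage7): stage8 overlapped-by stage7 ✓
Count: 10.

10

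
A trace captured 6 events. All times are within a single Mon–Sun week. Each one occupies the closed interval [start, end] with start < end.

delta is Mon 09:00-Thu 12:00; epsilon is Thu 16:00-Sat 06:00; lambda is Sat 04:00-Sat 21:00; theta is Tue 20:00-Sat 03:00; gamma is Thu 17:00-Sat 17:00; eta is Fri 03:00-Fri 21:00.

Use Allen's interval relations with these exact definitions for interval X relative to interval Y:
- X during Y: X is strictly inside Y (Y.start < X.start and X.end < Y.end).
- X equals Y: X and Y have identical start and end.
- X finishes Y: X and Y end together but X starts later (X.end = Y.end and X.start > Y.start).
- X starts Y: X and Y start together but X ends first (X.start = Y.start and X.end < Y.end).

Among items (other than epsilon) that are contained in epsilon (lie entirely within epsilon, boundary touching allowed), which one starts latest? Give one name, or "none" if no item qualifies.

Target epsilon = [Thu 16:00, Sat 06:00].
delta [Mon 09:00, Thu 12:00] → before → excluded.
eta [Fri 03:00, Fri 21:00] → during → candidate.
gamma [Thu 17:00, Sat 17:00] → overlapped-by → excluded.
lambda [Sat 04:00, Sat 21:00] → overlapped-by → excluded.
theta [Tue 20:00, Sat 03:00] → overlaps → excluded.
Among candidates, latest start is Fri 03:00 → eta.

eta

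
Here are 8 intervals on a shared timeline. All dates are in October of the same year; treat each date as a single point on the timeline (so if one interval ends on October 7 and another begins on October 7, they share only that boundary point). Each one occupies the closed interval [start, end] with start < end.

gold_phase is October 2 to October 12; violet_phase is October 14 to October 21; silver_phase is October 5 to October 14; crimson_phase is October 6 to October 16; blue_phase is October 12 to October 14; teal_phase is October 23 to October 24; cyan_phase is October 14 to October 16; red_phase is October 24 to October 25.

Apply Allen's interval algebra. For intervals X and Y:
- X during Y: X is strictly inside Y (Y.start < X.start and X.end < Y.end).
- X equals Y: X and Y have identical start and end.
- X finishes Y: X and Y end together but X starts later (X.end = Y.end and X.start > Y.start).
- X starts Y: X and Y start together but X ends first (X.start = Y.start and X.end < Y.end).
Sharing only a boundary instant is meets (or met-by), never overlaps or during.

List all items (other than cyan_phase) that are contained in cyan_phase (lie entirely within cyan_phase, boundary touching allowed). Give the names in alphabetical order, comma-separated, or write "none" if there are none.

Target cyan_phase = [October 14, October 16].
blue_phase [October 12, October 14] → meets → no.
crimson_phase [October 6, October 16] → finished-by → no.
gold_phase [October 2, October 12] → before → no.
red_phase [October 24, October 25] → after → no.
silver_phase [October 5, October 14] → meets → no.
teal_phase [October 23, October 24] → after → no.
violet_phase [October 14, October 21] → started-by → no.
Result: none.

none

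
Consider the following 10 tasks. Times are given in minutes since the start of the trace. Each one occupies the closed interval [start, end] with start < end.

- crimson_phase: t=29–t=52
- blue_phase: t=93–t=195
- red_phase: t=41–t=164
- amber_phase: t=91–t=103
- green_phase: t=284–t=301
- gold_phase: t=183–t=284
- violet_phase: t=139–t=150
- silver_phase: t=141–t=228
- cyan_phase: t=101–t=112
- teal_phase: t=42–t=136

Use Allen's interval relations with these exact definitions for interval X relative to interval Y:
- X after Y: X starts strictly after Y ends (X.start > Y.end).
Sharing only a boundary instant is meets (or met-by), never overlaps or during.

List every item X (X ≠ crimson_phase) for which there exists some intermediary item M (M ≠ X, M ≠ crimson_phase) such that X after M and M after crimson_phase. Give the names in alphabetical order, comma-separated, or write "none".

Target crimson_phase = [t=29, t=52].
Intermediaries M with M after crimson_phase: amber_phase, blue_phase, cyan_phase, gold_phase, green_phase, silver_phase, violet_phase.
Via amber_phase — items with X after amber_phase: gold_phase, green_phase, silver_phase, violet_phase.
Via blue_phase — items with X after blue_phase: green_phase.
Via cyan_phase — items with X after cyan_phase: gold_phase, green_phase, silver_phase, violet_phase.
Via gold_phase — items with X after gold_phase: none.
Via green_phase — items with X after green_phase: none.
Via silver_phase — items with X after silver_phase: green_phase.
Via violet_phase — items with X after violet_phase: gold_phase, green_phase.
Union: gold_phase, green_phase, silver_phase, violet_phase.

gold_phase, green_phase, silver_phase, violet_phase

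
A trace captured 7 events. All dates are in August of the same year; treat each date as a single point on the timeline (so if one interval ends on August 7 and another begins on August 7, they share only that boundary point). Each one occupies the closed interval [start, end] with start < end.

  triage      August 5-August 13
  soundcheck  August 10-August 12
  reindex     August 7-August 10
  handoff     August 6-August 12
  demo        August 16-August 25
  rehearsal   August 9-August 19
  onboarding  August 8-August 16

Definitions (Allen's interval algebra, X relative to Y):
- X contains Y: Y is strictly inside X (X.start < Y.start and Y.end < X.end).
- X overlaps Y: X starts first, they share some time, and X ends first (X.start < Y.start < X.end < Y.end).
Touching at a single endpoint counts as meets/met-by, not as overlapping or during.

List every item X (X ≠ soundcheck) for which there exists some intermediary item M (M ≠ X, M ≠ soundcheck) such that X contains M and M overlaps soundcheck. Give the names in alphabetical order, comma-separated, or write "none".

Target soundcheck = [August 10, August 12].
Intermediaries M with M overlaps soundcheck: none.
Union: none.

none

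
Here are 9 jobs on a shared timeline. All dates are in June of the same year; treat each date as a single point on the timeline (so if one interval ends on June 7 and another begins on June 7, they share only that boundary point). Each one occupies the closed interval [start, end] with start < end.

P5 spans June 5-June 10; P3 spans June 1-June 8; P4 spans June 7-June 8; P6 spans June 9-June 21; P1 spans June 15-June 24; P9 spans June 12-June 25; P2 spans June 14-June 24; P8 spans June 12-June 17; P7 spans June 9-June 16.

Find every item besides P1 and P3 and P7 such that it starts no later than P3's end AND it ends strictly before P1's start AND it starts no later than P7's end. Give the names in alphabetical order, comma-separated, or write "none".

Conditions: its start is no later than P3's end (X.start <= June 8) AND its end is strictly before P1's start (X.end < June 15) AND its start is no later than P7's end (X.start <= June 16).
P2: start June 14 <= June 8? ✗; end June 24 < June 15? ✗; start June 14 <= June 16? ✓ → no.
P4: start June 7 <= June 8? ✓; end June 8 < June 15? ✓; start June 7 <= June 16? ✓ → yes.
P5: start June 5 <= June 8? ✓; end June 10 < June 15? ✓; start June 5 <= June 16? ✓ → yes.
P6: start June 9 <= June 8? ✗; end June 21 < June 15? ✗; start June 9 <= June 16? ✓ → no.
P8: start June 12 <= June 8? ✗; end June 17 < June 15? ✗; start June 12 <= June 16? ✓ → no.
P9: start June 12 <= June 8? ✗; end June 25 < June 15? ✗; start June 12 <= June 16? ✓ → no.
Result: P4, P5.

P4, P5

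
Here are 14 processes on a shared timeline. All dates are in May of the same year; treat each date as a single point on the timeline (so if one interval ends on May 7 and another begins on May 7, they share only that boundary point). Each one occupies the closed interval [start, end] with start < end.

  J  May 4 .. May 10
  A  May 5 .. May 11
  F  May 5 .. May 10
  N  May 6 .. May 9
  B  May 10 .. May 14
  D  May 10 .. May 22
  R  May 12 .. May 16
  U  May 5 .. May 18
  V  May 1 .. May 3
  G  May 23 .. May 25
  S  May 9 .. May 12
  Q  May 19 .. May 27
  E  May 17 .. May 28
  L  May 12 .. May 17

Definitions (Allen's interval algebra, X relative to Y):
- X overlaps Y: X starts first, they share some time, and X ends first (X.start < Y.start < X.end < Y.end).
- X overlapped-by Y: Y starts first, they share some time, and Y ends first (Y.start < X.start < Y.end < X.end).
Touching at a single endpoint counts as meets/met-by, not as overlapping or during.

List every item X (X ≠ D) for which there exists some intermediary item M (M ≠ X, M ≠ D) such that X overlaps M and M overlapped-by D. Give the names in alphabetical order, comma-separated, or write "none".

Target D = [May 10, May 22].
Intermediaries M with M overlapped-by D: E, Q.
Via E — items with X overlaps E: U.
Via Q — items with X overlaps Q: none.
Union: U.

U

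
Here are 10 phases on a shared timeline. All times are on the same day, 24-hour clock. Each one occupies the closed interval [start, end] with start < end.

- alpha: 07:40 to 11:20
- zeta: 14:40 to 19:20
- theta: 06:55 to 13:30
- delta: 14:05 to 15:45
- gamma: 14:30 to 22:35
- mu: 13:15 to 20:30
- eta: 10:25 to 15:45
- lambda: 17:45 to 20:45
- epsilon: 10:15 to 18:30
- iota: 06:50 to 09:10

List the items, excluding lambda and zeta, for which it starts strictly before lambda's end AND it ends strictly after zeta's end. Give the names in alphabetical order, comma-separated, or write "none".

Conditions: its start is strictly before lambda's end (X.start < 20:45) AND its end is strictly after zeta's end (X.end > 19:20).
alpha: start 07:40 < 20:45? ✓; end 11:20 > 19:20? ✗ → no.
delta: start 14:05 < 20:45? ✓; end 15:45 > 19:20? ✗ → no.
epsilon: start 10:15 < 20:45? ✓; end 18:30 > 19:20? ✗ → no.
eta: start 10:25 < 20:45? ✓; end 15:45 > 19:20? ✗ → no.
gamma: start 14:30 < 20:45? ✓; end 22:35 > 19:20? ✓ → yes.
iota: start 06:50 < 20:45? ✓; end 09:10 > 19:20? ✗ → no.
mu: start 13:15 < 20:45? ✓; end 20:30 > 19:20? ✓ → yes.
theta: start 06:55 < 20:45? ✓; end 13:30 > 19:20? ✗ → no.
Result: gamma, mu.

gamma, mu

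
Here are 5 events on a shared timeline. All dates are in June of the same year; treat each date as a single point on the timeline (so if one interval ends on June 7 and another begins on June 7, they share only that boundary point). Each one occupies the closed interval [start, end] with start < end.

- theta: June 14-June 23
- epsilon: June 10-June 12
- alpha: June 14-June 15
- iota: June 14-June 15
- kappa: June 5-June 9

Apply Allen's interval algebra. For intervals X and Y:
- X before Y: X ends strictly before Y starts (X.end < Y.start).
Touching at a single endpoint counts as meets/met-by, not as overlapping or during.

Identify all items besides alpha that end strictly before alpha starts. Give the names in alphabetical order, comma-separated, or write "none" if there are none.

epsilon, kappa

Target alpha = [June 14, June 15].
epsilon [June 10, June 12] → before → yes.
iota [June 14, June 15] → equals → no.
kappa [June 5, June 9] → before → yes.
theta [June 14, June 23] → started-by → no.
Result: epsilon, kappa.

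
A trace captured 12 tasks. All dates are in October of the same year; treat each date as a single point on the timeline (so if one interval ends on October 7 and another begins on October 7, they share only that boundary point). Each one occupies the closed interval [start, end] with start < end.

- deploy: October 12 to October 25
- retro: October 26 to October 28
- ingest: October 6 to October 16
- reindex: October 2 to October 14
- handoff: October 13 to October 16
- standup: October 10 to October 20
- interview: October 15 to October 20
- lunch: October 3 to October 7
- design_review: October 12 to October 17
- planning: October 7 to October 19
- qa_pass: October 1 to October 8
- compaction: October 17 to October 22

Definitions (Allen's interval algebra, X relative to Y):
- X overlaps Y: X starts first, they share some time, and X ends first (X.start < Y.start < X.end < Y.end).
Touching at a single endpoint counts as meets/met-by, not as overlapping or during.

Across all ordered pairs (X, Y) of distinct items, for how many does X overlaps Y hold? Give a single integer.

Checking all 132 ordered pairs for relation 'overlaps'; matching pairs in alphabetical order:
(design_review, interview): design_review overlaps interview ✓
(handoff, interview): handoff overlaps interview ✓
(ingest, deploy): ingest overlaps deploy ✓
(ingest, design_review): ingest overlaps design_review ✓
(ingest, interview): ingest overlaps interview ✓
(ingest, planning): ingest overlaps planning ✓
(ingest, standup): ingest overlaps standup ✓
(interview, compaction): interview overlaps compaction ✓
(lunch, ingest): lunch overlaps ingest ✓
(planning, compaction): planning overlaps compaction ✓
(planning, deploy): planning overlaps deploy ✓
(planning, interview): planning overlaps interview ✓
(planning, standup): planning overlaps standup ✓
(qa_pass, ingest): qa_pass overlaps ingest ✓
(qa_pass, planning): qa_pass overlaps planning ✓
(qa_pass, reindex): qa_pass overlaps reindex ✓
(reindex, deploy): reindex overlaps deploy ✓
(reindex, design_review): reindex overlaps design_review ✓
(reindex, handoff): reindex overlaps handoff ✓
(reindex, ingest): reindex overlaps ingest ✓
(reindex, planning): reindex overlaps planning ✓
(reindex, standup): reindex overlaps standup ✓
(standup, compaction): standup overlaps compaction ✓
(standup, deploy): standup overlaps deploy ✓
Count: 24.

24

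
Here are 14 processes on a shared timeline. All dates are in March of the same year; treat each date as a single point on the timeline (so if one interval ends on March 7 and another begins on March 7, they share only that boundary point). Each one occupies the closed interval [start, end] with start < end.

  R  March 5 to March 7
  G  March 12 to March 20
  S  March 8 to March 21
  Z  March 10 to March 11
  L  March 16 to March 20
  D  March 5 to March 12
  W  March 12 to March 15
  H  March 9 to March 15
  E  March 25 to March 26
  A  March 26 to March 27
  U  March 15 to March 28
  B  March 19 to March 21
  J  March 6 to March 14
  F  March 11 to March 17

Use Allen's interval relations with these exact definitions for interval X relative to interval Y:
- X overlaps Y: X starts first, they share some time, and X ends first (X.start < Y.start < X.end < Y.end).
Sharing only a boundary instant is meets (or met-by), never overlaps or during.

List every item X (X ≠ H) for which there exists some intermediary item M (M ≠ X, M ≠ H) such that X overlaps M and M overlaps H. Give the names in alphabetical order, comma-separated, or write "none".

Target H = [March 9, March 15].
Intermediaries M with M overlaps H: D, J.
Via D — items with X overlaps D: none.
Via J — items with X overlaps J: D, R.
Union: D, R.

D, R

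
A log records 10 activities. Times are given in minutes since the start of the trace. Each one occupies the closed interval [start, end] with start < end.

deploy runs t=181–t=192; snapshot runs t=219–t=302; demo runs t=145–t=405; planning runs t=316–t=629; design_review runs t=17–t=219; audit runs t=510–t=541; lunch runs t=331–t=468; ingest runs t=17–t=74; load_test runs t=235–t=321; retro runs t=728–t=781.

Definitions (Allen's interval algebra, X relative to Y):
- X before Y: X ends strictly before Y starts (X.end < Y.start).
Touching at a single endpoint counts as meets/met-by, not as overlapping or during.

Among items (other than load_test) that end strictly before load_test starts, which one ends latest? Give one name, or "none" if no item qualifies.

Target load_test = [t=235, t=321].
audit [t=510, t=541] → after → excluded.
demo [t=145, t=405] → contains → excluded.
deploy [t=181, t=192] → before → candidate.
design_review [t=17, t=219] → before → candidate.
ingest [t=17, t=74] → before → candidate.
lunch [t=331, t=468] → after → excluded.
planning [t=316, t=629] → overlapped-by → excluded.
retro [t=728, t=781] → after → excluded.
snapshot [t=219, t=302] → overlaps → excluded.
Among candidates, latest end is t=219 → design_review.

design_review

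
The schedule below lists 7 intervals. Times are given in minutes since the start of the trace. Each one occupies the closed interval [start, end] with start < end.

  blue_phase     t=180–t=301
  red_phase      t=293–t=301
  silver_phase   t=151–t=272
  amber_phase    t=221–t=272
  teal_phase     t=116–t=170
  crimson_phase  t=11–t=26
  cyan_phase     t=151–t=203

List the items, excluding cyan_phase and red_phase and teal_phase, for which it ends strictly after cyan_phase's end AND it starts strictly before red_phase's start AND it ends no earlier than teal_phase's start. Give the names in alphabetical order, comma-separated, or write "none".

Conditions: its end is strictly after cyan_phase's end (X.end > t=203) AND its start is strictly before red_phase's start (X.start < t=293) AND its end is no earlier than teal_phase's start (X.end >= t=116).
amber_phase: end t=272 > t=203? ✓; start t=221 < t=293? ✓; end t=272 >= t=116? ✓ → yes.
blue_phase: end t=301 > t=203? ✓; start t=180 < t=293? ✓; end t=301 >= t=116? ✓ → yes.
crimson_phase: end t=26 > t=203? ✗; start t=11 < t=293? ✓; end t=26 >= t=116? ✗ → no.
silver_phase: end t=272 > t=203? ✓; start t=151 < t=293? ✓; end t=272 >= t=116? ✓ → yes.
Result: amber_phase, blue_phase, silver_phase.

amber_phase, blue_phase, silver_phase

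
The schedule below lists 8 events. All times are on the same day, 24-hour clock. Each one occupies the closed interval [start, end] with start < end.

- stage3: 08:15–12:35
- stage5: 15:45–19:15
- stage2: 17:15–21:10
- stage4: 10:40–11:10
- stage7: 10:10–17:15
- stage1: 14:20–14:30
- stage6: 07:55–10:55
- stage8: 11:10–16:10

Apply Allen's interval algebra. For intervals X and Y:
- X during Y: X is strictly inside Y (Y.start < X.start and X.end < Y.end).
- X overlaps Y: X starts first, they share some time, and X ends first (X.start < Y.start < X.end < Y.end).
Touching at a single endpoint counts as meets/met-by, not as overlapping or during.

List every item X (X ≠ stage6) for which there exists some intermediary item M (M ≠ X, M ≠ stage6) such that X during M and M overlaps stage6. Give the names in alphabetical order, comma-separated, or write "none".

Target stage6 = [07:55, 10:55].
Intermediaries M with M overlaps stage6: none.
Union: none.

none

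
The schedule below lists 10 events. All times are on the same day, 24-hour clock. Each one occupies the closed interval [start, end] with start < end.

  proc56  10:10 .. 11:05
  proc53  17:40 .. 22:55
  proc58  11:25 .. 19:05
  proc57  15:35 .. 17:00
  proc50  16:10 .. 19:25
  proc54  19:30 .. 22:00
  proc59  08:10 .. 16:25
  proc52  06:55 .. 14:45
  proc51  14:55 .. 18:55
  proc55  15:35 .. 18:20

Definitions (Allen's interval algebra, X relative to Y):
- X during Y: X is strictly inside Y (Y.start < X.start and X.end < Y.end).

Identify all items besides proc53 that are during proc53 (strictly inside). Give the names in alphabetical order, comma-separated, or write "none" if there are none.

Target proc53 = [17:40, 22:55].
proc50 [16:10, 19:25] → overlaps → no.
proc51 [14:55, 18:55] → overlaps → no.
proc52 [06:55, 14:45] → before → no.
proc54 [19:30, 22:00] → during → yes.
proc55 [15:35, 18:20] → overlaps → no.
proc56 [10:10, 11:05] → before → no.
proc57 [15:35, 17:00] → before → no.
proc58 [11:25, 19:05] → overlaps → no.
proc59 [08:10, 16:25] → before → no.
Result: proc54.

proc54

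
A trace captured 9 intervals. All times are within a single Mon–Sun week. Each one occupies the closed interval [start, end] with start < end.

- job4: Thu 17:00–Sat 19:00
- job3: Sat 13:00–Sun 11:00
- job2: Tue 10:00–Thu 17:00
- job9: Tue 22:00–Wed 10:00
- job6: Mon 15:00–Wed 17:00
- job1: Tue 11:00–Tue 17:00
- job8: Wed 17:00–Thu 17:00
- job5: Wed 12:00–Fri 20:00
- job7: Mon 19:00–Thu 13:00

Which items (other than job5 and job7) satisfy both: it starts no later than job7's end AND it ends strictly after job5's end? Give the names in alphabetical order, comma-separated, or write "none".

none

Conditions: its start is no later than job7's end (X.start <= Thu 13:00) AND its end is strictly after job5's end (X.end > Fri 20:00).
job1: start Tue 11:00 <= Thu 13:00? ✓; end Tue 17:00 > Fri 20:00? ✗ → no.
job2: start Tue 10:00 <= Thu 13:00? ✓; end Thu 17:00 > Fri 20:00? ✗ → no.
job3: start Sat 13:00 <= Thu 13:00? ✗; end Sun 11:00 > Fri 20:00? ✓ → no.
job4: start Thu 17:00 <= Thu 13:00? ✗; end Sat 19:00 > Fri 20:00? ✓ → no.
job6: start Mon 15:00 <= Thu 13:00? ✓; end Wed 17:00 > Fri 20:00? ✗ → no.
job8: start Wed 17:00 <= Thu 13:00? ✓; end Thu 17:00 > Fri 20:00? ✗ → no.
job9: start Tue 22:00 <= Thu 13:00? ✓; end Wed 10:00 > Fri 20:00? ✗ → no.
Result: none.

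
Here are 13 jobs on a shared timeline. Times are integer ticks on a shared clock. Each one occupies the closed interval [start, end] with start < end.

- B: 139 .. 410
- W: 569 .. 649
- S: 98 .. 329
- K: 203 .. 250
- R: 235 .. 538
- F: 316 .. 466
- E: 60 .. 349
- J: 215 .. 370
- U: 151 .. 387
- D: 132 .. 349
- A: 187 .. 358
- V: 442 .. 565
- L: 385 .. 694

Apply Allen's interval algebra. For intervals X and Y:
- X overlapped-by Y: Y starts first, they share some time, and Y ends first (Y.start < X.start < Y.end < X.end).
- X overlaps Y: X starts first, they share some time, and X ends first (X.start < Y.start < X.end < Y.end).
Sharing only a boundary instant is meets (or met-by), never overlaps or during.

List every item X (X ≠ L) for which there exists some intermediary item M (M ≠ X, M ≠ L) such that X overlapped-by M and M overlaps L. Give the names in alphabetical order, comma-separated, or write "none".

Target L = [385, 694].
Intermediaries M with M overlaps L: B, F, R, U.
Via B — items with X overlapped-by B: F, R.
Via F — items with X overlapped-by F: V.
Via R — items with X overlapped-by R: V.
Via U — items with X overlapped-by U: F, R.
Union: F, R, V.

F, R, V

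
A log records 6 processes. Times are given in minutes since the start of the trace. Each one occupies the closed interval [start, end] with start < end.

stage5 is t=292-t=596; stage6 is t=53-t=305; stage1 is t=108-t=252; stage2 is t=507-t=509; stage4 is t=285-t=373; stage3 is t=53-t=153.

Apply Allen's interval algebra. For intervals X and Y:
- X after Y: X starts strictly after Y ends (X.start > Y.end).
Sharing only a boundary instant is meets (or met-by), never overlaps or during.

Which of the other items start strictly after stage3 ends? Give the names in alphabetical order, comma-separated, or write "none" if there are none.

Target stage3 = [t=53, t=153].
stage1 [t=108, t=252] → overlapped-by → no.
stage2 [t=507, t=509] → after → yes.
stage4 [t=285, t=373] → after → yes.
stage5 [t=292, t=596] → after → yes.
stage6 [t=53, t=305] → started-by → no.
Result: stage2, stage4, stage5.

stage2, stage4, stage5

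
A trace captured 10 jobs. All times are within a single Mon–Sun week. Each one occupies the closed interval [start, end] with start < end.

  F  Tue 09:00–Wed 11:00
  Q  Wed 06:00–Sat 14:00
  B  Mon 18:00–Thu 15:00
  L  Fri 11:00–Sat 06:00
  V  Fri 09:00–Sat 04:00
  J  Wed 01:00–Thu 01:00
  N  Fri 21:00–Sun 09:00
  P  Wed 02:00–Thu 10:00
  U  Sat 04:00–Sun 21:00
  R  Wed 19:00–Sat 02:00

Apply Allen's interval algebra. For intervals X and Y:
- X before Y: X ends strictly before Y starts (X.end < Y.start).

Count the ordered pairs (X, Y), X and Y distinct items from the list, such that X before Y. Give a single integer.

Checking all 90 ordered pairs for relation 'before'; matching pairs in alphabetical order:
(B, L): B before L ✓
(B, N): B before N ✓
(B, U): B before U ✓
(B, V): B before V ✓
(F, L): F before L ✓
(F, N): F before N ✓
(F, R): F before R ✓
(F, U): F before U ✓
(F, V): F before V ✓
(J, L): J before L ✓
(J, N): J before N ✓
(J, U): J before U ✓
(J, V): J before V ✓
(P, L): P before L ✓
(P, N): P before N ✓
(P, U): P before U ✓
(P, V): P before V ✓
(R, U): R before U ✓
Count: 18.

18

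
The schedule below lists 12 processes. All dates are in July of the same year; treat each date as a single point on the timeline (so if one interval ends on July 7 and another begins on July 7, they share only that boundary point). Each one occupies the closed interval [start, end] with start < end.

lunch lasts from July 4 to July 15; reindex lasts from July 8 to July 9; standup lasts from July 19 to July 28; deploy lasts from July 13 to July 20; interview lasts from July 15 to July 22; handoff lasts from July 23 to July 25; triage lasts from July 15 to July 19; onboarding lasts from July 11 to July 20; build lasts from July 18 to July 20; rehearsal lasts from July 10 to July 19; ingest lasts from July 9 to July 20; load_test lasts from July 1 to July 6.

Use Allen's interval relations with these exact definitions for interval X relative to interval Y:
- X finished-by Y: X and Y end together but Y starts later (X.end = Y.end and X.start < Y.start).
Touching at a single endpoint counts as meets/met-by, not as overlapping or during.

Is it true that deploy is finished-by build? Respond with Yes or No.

deploy = [July 13, July 20], build = [July 18, July 20].
Actual relation of deploy to build: finished-by.
Asked whether 'finished-by' holds → Yes.

Yes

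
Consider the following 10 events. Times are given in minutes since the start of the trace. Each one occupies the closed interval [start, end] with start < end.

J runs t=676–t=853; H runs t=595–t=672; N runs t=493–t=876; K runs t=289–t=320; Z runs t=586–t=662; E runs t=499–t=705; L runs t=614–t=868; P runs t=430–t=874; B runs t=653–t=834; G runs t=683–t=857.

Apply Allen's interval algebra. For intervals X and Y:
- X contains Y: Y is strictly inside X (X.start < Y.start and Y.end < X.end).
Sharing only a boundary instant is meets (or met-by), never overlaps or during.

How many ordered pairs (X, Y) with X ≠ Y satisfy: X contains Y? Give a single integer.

19

Checking all 90 ordered pairs for relation 'contains'; matching pairs in alphabetical order:
(E, H): E contains H ✓
(E, Z): E contains Z ✓
(L, B): L contains B ✓
(L, G): L contains G ✓
(L, J): L contains J ✓
(N, B): N contains B ✓
(N, E): N contains E ✓
(N, G): N contains G ✓
(N, H): N contains H ✓
(N, J): N contains J ✓
(N, L): N contains L ✓
(N, Z): N contains Z ✓
(P, B): P contains B ✓
(P, E): P contains E ✓
(P, G): P contains G ✓
(P, H): P contains H ✓
(P, J): P contains J ✓
(P, L): P contains L ✓
(P, Z): P contains Z ✓
Count: 19.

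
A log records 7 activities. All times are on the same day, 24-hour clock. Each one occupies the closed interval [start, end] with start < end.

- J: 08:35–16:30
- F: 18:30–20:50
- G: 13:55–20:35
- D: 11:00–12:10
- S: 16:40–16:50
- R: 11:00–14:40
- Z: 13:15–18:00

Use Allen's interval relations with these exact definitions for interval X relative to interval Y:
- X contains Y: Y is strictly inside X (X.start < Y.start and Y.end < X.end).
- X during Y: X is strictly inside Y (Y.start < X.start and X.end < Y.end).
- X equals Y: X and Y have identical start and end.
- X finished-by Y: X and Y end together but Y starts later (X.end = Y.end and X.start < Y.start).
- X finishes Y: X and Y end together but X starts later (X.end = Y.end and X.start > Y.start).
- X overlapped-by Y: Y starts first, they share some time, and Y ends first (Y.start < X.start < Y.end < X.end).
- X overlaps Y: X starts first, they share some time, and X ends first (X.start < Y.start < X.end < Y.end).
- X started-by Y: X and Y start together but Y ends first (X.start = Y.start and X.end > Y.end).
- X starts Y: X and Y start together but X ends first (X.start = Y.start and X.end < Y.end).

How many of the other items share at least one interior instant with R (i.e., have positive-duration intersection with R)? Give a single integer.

Target R = [11:00, 14:40].
D [11:00, 12:10] → starts → counts.
F [18:30, 20:50] → after → no.
G [13:55, 20:35] → overlapped-by → counts.
J [08:35, 16:30] → contains → counts.
S [16:40, 16:50] → after → no.
Z [13:15, 18:00] → overlapped-by → counts.
Total: 4.

4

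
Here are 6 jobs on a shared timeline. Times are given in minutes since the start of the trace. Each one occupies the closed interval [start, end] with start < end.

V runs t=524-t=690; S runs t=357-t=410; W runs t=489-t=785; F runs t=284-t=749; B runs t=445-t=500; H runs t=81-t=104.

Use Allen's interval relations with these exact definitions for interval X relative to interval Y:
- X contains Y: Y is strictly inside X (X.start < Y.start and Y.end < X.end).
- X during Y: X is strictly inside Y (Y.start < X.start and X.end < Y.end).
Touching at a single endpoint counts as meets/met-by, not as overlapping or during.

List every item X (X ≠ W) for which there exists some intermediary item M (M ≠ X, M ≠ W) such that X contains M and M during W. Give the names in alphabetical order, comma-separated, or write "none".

Target W = [t=489, t=785].
Intermediaries M with M during W: V.
Via V — items with X contains V: F.
Union: F.

F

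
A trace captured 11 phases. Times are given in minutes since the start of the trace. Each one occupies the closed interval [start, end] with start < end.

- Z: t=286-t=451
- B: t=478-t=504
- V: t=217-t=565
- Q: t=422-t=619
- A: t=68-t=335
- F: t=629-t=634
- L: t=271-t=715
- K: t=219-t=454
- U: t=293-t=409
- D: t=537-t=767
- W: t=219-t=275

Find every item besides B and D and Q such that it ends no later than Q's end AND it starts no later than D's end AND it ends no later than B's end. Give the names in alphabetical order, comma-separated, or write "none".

Conditions: its end is no later than Q's end (X.end <= t=619) AND its start is no later than D's end (X.start <= t=767) AND its end is no later than B's end (X.end <= t=504).
A: end t=335 <= t=619? ✓; start t=68 <= t=767? ✓; end t=335 <= t=504? ✓ → yes.
F: end t=634 <= t=619? ✗; start t=629 <= t=767? ✓; end t=634 <= t=504? ✗ → no.
K: end t=454 <= t=619? ✓; start t=219 <= t=767? ✓; end t=454 <= t=504? ✓ → yes.
L: end t=715 <= t=619? ✗; start t=271 <= t=767? ✓; end t=715 <= t=504? ✗ → no.
U: end t=409 <= t=619? ✓; start t=293 <= t=767? ✓; end t=409 <= t=504? ✓ → yes.
V: end t=565 <= t=619? ✓; start t=217 <= t=767? ✓; end t=565 <= t=504? ✗ → no.
W: end t=275 <= t=619? ✓; start t=219 <= t=767? ✓; end t=275 <= t=504? ✓ → yes.
Z: end t=451 <= t=619? ✓; start t=286 <= t=767? ✓; end t=451 <= t=504? ✓ → yes.
Result: A, K, U, W, Z.

A, K, U, W, Z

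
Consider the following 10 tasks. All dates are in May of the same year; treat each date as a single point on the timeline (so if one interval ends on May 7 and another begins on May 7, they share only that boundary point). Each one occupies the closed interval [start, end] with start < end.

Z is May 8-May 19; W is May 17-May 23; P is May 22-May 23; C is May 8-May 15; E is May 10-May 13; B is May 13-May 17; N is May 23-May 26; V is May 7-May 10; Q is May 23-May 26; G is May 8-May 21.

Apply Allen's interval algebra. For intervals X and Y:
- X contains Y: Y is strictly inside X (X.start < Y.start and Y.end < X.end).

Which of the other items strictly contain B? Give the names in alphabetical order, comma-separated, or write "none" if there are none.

G, Z

Target B = [May 13, May 17].
C [May 8, May 15] → overlaps → no.
E [May 10, May 13] → meets → no.
G [May 8, May 21] → contains → yes.
N [May 23, May 26] → after → no.
P [May 22, May 23] → after → no.
Q [May 23, May 26] → after → no.
V [May 7, May 10] → before → no.
W [May 17, May 23] → met-by → no.
Z [May 8, May 19] → contains → yes.
Result: G, Z.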